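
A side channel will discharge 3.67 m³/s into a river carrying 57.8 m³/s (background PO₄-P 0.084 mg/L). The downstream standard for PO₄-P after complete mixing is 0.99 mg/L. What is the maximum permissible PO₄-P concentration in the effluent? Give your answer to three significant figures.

At the limit, (Qr·Cr + Qe·Cₑ)/(Qr + Qe) = 0.99:
Cₑ = (61.47·0.99 − 57.80·0.08400) / 3.670 = 15.26 mg/L.

15.3 mg/L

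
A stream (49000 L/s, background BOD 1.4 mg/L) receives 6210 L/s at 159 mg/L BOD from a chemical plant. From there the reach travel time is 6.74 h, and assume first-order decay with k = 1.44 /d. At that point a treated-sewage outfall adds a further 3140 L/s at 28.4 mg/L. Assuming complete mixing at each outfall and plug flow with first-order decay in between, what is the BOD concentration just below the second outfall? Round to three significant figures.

13.6 mg/L

Flow-weighted average: C = (49000·1.400 + 6210·159.0) / 55210 = 1056000/55210 = 19.13 mg/L; combined flow 55210 L/s.
After decay, C = 19.13 × e^(−kt) = 19.13 × 0.6674 = 12.76 mg/L.
At the second outfall, C = (55210·12.76 + 3140·28.40) / (55210 + 3140) = 13.61 mg/L.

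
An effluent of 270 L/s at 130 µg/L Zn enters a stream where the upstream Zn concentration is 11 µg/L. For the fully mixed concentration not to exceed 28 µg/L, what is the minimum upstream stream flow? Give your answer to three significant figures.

1620 L/s

Set C_mix = 28: (Q·11.00 + 270.0·130.0) / (Q + 270.0) = 28
→ Q = 270.0·(130.0 − 28)/(28 − 11.00) = 1620 L/s.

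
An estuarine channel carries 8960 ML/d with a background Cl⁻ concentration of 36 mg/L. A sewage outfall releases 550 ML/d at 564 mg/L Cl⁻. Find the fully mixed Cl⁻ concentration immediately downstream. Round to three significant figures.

66.5 mg/L

Flow-weighted average: C = (8960·36.00 + 550.0·564.0) / 9510 = 632800/9510 = 66.54 mg/L.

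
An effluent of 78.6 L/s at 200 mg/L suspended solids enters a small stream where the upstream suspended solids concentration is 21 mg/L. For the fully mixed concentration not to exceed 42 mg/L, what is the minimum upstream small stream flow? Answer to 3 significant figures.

Set C_mix = 42: (Q·21.00 + 78.60·200.0) / (Q + 78.60) = 42
→ Q = 78.60·(200.0 − 42)/(42 − 21.00) = 591.4 L/s.

591 L/s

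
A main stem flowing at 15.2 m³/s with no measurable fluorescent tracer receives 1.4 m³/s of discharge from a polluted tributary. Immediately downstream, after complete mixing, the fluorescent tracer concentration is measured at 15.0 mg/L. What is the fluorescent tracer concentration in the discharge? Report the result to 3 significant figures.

Mass balance: 15.20·0 + 1.400·Cₑ = 16.60·15.00
→ Cₑ = (16.60·15.00 − 15.20·0) / 1.400 = 177.9 mg/L.

178 mg/L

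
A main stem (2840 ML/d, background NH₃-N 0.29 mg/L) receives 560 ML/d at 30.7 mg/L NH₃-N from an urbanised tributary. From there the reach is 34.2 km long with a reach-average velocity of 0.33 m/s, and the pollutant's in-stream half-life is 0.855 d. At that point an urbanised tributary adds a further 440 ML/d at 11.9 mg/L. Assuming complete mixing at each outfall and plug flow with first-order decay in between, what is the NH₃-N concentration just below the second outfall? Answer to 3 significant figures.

3.14 mg/L

Mixed concentration C = ΣQC/ΣQ = (2840·0.2900 + 560.0·30.70) / 3400 = 18020/3400 = 5.299 mg/L; combined flow 3400 ML/d.
Travel time t = 34.2·1000 / 0.33 = 103600 s = 28.79 h.
Half-life 0.855 d → k = ln 2 / 0.855 = 0.8107 d⁻¹.
Decay over the reach: 5.299·exp(−kt) = 5.299·0.3782 = 2.004 mg/L.
Second outfall: C = (3400·2.004 + 440.0·11.90)/3840 = 3.138 mg/L.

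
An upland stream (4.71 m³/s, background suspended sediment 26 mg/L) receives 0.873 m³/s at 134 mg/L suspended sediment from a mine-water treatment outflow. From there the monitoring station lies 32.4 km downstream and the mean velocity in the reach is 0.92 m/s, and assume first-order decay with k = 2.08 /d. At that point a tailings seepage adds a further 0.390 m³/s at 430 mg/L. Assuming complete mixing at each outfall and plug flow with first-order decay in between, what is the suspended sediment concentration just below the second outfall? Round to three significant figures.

45.2 mg/L

Flow-weighted average: C = (4.710·26.00 + 0.8730·134.0) / 5.583 = 239.4/5.583 = 42.89 mg/L; combined flow 5.583 m³/s.
Travel time t = 32.4·1000 / 0.92 = 35220 s = 9.783 h.
Decay over the reach: 42.89·exp(−kt) = 42.89·0.4283 = 18.37 mg/L.
Second outfall: C = (5.583·18.37 + 0.3900·430.0)/5.973 = 45.25 mg/L.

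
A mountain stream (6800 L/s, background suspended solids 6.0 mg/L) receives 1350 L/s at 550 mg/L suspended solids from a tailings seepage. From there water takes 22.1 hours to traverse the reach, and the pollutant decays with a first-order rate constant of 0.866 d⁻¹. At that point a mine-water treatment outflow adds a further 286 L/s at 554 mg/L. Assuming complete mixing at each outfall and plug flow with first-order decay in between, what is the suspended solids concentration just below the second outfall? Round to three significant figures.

After mixing, C = (6800·6.000 + 1350·550.0) / 8150 = 783300/8150 = 96.11 mg/L; combined flow 8150 L/s.
Decay over the reach: 96.11·exp(−kt) = 96.11·0.4505 = 43.30 mg/L.
Second outfall: C = (8150·43.30 + 286.0·554.0)/8436 = 60.61 mg/L.

60.6 mg/L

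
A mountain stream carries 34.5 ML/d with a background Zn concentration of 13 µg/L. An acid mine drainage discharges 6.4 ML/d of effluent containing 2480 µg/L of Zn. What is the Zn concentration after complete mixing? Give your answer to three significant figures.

399 µg/L

Mixed concentration C = ΣQC/ΣQ = (34.50·13.00 + 6.400·2480) / 40.90 = 16320/40.90 = 399.0 µg/L.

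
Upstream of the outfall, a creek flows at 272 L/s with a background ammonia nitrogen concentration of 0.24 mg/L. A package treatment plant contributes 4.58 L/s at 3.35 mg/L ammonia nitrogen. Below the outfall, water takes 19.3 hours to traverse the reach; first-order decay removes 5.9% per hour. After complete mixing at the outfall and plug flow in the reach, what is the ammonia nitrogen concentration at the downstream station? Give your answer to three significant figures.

0.0901 mg/L

After mixing, C = (272.0·0.2400 + 4.580·3.350) / 276.6 = 80.62/276.6 = 0.2915 mg/L.
5.9%/h lost → k = −ln(1 − 0.059) = 0.06081 h⁻¹.
First-order decay: C = 0.2915·exp(−k·t) = 0.2915·0.3092 = 0.09014 mg/L.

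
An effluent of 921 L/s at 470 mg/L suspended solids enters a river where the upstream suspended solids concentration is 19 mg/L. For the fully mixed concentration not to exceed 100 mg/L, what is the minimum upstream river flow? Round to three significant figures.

Set C_mix = 100: (Q·19.00 + 921.0·470.0) / (Q + 921.0) = 100
→ Q = 921.0·(470.0 − 100)/(100 − 19.00) = 4207 L/s.

4210 L/s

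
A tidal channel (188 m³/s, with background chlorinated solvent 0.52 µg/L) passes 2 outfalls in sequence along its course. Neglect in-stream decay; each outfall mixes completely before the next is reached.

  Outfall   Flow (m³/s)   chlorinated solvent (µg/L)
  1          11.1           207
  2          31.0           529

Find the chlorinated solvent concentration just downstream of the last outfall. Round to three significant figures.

Below outfall 1: Q → 199.1 m³/s, C = (188.0·0.5200 + 11.10·207.0)/199.1 = 12.03 µg/L.
Below outfall 2: Q → 230.1 m³/s, C = (199.1·12.03 + 31.00·529.0)/230.1 = 81.68 µg/L.

81.7 µg/L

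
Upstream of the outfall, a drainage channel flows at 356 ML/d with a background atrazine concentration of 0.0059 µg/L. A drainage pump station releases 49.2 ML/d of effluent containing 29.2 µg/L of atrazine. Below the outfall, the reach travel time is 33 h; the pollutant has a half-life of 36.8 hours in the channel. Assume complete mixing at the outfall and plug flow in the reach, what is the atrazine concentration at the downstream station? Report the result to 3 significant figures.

1.91 µg/L

Conservation of mass: C = (356.0·0.005900 + 49.20·29.20) / 405.2 = 1439/405.2 = 3.551 µg/L.
Half-life 36.8 h → k = ln 2 / 36.8 = 0.01884 h⁻¹ = 0.4521 d⁻¹.
First-order decay: C = 3.551·exp(−k·t) = 3.551·0.5371 = 1.907 µg/L.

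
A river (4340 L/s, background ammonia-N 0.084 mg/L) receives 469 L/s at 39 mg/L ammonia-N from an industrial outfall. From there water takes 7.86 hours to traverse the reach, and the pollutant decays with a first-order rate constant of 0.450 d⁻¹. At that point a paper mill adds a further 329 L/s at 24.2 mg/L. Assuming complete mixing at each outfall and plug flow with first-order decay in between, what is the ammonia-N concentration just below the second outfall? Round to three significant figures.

4.68 mg/L

Conservation of mass: C = (4340·0.08400 + 469.0·39.00) / 4809 = 18660/4809 = 3.879 mg/L; combined flow 4809 L/s.
After decay, C = 3.879 × e^(−kt) = 3.879 × 0.8630 = 3.348 mg/L.
At the second outfall, C = (4809·3.348 + 329.0·24.20) / (4809 + 329.0) = 4.683 mg/L.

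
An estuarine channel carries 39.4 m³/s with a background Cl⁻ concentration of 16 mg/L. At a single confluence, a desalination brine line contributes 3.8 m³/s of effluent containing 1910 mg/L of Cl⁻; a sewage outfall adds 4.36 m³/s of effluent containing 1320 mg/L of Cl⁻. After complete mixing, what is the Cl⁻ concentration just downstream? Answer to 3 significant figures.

287 mg/L

Flow-weighted average: C = (39.40·16.00 + 3.800·1910 + 4.360·1320) / 47.56 = 13640/47.56 = 286.9 mg/L.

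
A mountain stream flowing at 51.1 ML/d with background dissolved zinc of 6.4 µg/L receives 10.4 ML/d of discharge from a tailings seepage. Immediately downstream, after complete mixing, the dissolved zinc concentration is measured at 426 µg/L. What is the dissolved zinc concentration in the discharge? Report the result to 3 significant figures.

Mass balance: 51.10·6.400 + 10.40·Cₑ = 61.50·426.0
→ Cₑ = (61.50·426.0 − 51.10·6.400) / 10.40 = 2488 µg/L.

2490 µg/L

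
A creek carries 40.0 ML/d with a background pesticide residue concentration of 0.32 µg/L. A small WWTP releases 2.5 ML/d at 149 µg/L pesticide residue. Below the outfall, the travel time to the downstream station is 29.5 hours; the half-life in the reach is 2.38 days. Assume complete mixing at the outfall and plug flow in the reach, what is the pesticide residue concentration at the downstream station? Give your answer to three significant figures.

Mass balance: C = (40.00·0.3200 + 2.500·149.0) / 42.50 = 385.3/42.50 = 9.066 µg/L.
Half-life 2.38 d → k = ln 2 / 2.38 = 0.2912 d⁻¹.
Applying C = C₀e^(−kt): 9.066 × 0.6991 = 6.338 µg/L.

6.34 µg/L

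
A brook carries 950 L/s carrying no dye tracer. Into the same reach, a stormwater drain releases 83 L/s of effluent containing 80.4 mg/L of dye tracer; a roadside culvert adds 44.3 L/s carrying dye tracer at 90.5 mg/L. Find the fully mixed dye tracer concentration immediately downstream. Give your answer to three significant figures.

9.92 mg/L

After mixing, C = (950.0·0 + 83.00·80.40 + 44.30·90.50) / 1077 = 10680/1077 = 9.916 mg/L.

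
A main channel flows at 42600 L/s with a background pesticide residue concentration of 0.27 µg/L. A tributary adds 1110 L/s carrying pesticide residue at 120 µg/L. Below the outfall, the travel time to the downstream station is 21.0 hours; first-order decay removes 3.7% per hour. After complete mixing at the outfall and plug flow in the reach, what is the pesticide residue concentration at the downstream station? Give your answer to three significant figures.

Flow-weighted average: C = (42600·0.2700 + 1110·120.0) / 43710 = 144700/43710 = 3.311 µg/L.
3.7%/h lost → k = −ln(1 − 0.037) = 0.03770 h⁻¹.
First-order decay: C = 3.311·exp(−k·t) = 3.311·0.4531 = 1.500 µg/L.

1.50 µg/L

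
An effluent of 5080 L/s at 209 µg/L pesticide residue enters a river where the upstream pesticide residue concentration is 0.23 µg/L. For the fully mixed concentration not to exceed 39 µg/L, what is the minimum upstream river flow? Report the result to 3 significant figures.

Set C_mix = 39: (Q·0.2300 + 5080·209.0) / (Q + 5080) = 39
→ Q = 5080·(209.0 − 39)/(39 − 0.2300) = 22270 L/s.

22300 L/s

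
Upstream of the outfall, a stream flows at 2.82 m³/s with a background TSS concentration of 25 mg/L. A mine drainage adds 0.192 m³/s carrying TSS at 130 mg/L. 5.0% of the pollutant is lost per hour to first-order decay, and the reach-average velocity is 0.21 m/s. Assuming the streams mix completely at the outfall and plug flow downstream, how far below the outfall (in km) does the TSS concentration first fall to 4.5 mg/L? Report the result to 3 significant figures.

Flow-weighted average: C = (2.820·25.00 + 0.1920·130.0) / 3.012 = 95.46/3.012 = 31.69 mg/L.
5.0%/h lost → k = −ln(1 − 0.05) = 0.05129 h⁻¹.
Set 31.69·exp(−k·t) = 4.5 → t = ln(31.69/4.5)/k = 137000 s = 38.06 h.
Distance = v·t = 0.21·137000 = 28770 m = 28.77 km.

28.8 km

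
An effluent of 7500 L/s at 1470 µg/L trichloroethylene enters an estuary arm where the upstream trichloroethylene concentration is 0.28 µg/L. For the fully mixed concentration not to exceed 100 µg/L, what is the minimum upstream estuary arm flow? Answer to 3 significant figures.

103000 L/s

Set C_mix = 100: (Q·0.2800 + 7500·1470) / (Q + 7500) = 100
→ Q = 7500·(1470 − 100)/(100 − 0.2800) = 103000 L/s.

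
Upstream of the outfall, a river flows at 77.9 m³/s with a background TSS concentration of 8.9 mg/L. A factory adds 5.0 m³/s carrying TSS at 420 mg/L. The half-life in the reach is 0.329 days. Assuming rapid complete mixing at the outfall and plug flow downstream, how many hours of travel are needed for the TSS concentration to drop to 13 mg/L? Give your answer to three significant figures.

Mixed concentration C = ΣQC/ΣQ = (77.90·8.900 + 5.000·420.0) / 82.90 = 2793/82.90 = 33.69 mg/L.
Half-life 0.329 d → k = ln 2 / 0.329 = 2.107 d⁻¹.
33.69·exp(−k·t) = 13 → t = ln(33.69/13)/k = 39060 s = 10.85 h.

10.8 h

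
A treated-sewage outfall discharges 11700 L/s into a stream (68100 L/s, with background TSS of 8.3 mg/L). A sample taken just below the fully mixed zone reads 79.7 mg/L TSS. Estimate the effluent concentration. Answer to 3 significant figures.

Mass balance: 68100·8.300 + 11700·Cₑ = 79800·79.70
→ Cₑ = (79800·79.70 − 68100·8.300) / 11700 = 495.3 mg/L.

495 mg/L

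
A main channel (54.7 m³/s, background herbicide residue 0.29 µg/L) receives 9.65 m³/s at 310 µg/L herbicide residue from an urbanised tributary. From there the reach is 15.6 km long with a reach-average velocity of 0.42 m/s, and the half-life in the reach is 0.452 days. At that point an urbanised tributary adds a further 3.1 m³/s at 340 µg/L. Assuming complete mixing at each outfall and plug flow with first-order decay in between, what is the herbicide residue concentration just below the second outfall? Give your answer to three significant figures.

Flow-weighted average: C = (54.70·0.2900 + 9.650·310.0) / 64.35 = 3007/64.35 = 46.73 µg/L; combined flow 64.35 m³/s.
Travel time t = 15.6·1000 / 0.42 = 37140 s = 10.32 h.
Half-life 0.452 d → k = ln 2 / 0.452 = 1.534 d⁻¹.
Decay over the reach: 46.73·exp(−kt) = 46.73·0.5172 = 24.17 µg/L.
Second outfall: C = (64.35·24.17 + 3.100·340.0)/67.45 = 38.69 µg/L.

38.7 µg/L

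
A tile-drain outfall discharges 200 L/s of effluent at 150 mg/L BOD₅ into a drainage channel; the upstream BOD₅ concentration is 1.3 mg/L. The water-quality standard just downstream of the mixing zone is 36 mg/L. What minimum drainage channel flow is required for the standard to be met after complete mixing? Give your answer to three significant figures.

Set C_mix = 36: (Q·1.300 + 200.0·150.0) / (Q + 200.0) = 36
→ Q = 200.0·(150.0 − 36)/(36 − 1.300) = 657.1 L/s.

657 L/s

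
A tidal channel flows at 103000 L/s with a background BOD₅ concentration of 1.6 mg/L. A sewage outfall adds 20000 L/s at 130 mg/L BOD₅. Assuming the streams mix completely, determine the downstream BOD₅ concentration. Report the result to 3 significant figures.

Mixed concentration C = ΣQC/ΣQ = (103000·1.600 + 20000·130.0) / 123000 = 2765000/123000 = 22.48 mg/L.

22.5 mg/L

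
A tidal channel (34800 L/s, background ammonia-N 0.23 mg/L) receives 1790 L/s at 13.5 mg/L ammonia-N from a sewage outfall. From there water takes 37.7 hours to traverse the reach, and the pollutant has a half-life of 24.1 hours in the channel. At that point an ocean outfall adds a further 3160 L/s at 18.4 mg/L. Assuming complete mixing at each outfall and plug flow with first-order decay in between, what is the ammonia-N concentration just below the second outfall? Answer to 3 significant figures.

Conservation of mass: C = (34800·0.2300 + 1790·13.50) / 36590 = 32170/36590 = 0.8792 mg/L; combined flow 36590 L/s.
Half-life 24.1 h → k = ln 2 / 24.1 = 0.02876 h⁻¹ = 0.6903 d⁻¹.
After decay, C = 0.8792 × e^(−kt) = 0.8792 × 0.3381 = 0.2973 mg/L.
At the second outfall, C = (36590·0.2973 + 3160·18.40) / (36590 + 3160) = 1.736 mg/L.

1.74 mg/L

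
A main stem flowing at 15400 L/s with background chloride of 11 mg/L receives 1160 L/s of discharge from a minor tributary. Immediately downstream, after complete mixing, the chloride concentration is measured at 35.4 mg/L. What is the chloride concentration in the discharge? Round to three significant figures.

359 mg/L

Mass balance: 15400·11.00 + 1160·Cₑ = 16560·35.40
→ Cₑ = (16560·35.40 − 15400·11.00) / 1160 = 359.3 mg/L.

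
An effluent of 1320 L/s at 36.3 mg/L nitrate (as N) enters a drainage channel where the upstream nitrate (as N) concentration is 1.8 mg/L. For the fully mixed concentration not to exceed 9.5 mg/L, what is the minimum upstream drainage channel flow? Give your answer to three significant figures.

4590 L/s

Set C_mix = 9.5: (Q·1.800 + 1320·36.30) / (Q + 1320) = 9.5
→ Q = 1320·(36.30 − 9.5)/(9.5 − 1.800) = 4594 L/s.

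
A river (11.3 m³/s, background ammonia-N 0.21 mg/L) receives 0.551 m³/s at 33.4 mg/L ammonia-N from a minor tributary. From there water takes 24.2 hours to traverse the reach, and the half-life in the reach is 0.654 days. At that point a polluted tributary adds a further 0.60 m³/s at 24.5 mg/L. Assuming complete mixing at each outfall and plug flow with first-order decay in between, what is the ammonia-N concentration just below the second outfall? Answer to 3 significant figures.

1.75 mg/L

Mass balance: C = (11.30·0.2100 + 0.5510·33.40) / 11.85 = 20.78/11.85 = 1.753 mg/L; combined flow 11.85 m³/s.
Half-life 0.654 d → k = ln 2 / 0.654 = 1.060 d⁻¹.
Decay over the reach: 1.753·exp(−kt) = 1.753·0.3435 = 0.6021 mg/L.
Second outfall: C = (11.85·0.6021 + 0.6000·24.50)/12.45 = 1.754 mg/L.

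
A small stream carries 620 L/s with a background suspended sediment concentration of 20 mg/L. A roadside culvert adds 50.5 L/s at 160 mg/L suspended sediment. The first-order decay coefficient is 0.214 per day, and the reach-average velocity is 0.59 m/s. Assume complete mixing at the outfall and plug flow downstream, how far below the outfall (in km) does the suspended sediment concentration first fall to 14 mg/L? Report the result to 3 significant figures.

After mixing, C = (620.0·20.00 + 50.50·160.0) / 670.5 = 20480/670.5 = 30.54 mg/L.
Set 30.54·exp(−k·t) = 14 → t = ln(30.54/14)/k = 315000 s = 87.49 h.
Distance = v·t = 0.59·315000 = 185800 m = 185.8 km.

186 km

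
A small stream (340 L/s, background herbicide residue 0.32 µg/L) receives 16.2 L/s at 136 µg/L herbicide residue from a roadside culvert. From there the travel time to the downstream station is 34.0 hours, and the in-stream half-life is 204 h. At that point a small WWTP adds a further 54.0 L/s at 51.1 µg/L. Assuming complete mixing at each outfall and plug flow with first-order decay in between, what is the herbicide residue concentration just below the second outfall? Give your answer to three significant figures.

11.7 µg/L

Conservation of mass: C = (340.0·0.3200 + 16.20·136.0) / 356.2 = 2312/356.2 = 6.491 µg/L; combined flow 356.2 L/s.
Half-life 204 h → k = ln 2 / 204 = 0.003398 h⁻¹ = 0.08155 d⁻¹.
After decay, C = 6.491 × e^(−kt) = 6.491 × 0.8909 = 5.783 µg/L.
Second outfall: C = (356.2·5.783 + 54.00·51.10)/410.2 = 11.75 µg/L.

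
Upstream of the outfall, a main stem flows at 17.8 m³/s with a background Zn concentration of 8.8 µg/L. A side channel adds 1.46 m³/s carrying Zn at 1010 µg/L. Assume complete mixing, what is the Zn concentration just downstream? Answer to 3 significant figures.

After mixing, C = (17.80·8.800 + 1.460·1010) / 19.26 = 1631/19.26 = 84.70 µg/L.

84.7 µg/L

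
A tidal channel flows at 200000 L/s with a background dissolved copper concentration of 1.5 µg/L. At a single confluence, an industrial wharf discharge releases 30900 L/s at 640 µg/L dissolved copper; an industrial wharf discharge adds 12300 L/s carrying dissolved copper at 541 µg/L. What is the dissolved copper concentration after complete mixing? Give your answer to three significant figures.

110 µg/L

Mass balance: C = (200000·1.500 + 30900·640.0 + 12300·541.0) / 243200 = 26730000/243200 = 109.9 µg/L.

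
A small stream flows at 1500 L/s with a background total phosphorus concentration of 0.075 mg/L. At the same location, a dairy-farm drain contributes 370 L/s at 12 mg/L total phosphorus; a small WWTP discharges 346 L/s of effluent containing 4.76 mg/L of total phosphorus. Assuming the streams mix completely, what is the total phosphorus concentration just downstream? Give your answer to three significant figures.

2.80 mg/L

Mass balance: C = (1500·0.07500 + 370.0·12.00 + 346.0·4.760) / 2216 = 6199/2216 = 2.798 mg/L.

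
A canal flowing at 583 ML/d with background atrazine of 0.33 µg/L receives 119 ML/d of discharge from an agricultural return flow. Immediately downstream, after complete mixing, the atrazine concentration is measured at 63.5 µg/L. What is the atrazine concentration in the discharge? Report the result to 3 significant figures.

Mass balance: 583.0·0.3300 + 119.0·Cₑ = 702.0·63.50
→ Cₑ = (702.0·63.50 − 583.0·0.3300) / 119.0 = 373.0 µg/L.

373 µg/L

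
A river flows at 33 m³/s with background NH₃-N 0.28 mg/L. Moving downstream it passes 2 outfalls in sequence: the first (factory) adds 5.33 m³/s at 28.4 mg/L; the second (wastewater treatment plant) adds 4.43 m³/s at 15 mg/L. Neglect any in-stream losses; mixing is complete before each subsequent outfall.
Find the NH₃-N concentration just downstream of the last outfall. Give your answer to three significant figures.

5.31 mg/L

After outfall 1: Q = 33.00 + 5.330 = 38.33 m³/s; C = (33.00·0.2800 + 5.330·28.40)/38.33 = 4.190 mg/L.
After outfall 2: Q = 38.33 + 4.430 = 42.76 m³/s; C = (38.33·4.190 + 4.430·15.00)/42.76 = 5.310 mg/L.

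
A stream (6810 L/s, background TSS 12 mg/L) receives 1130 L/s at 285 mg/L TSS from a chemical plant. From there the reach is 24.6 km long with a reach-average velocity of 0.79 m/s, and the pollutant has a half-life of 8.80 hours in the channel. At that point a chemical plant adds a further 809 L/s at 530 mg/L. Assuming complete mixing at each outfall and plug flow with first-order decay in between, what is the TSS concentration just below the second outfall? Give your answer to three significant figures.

Mass balance: C = (6810·12.00 + 1130·285.0) / 7940 = 403800/7940 = 50.85 mg/L; combined flow 7940 L/s.
Travel time t = 24.6·1000 / 0.79 = 31140 s = 8.650 h.
Half-life 8.80 h → k = ln 2 / 8.80 = 0.07877 h⁻¹ = 1.890 d⁻¹.
Applying C = C₀e^(−kt): 50.85 × 0.5060 = 25.73 mg/L.
At the second outfall, C = (7940·25.73 + 809.0·530.0) / (7940 + 809.0) = 72.36 mg/L.

72.4 mg/L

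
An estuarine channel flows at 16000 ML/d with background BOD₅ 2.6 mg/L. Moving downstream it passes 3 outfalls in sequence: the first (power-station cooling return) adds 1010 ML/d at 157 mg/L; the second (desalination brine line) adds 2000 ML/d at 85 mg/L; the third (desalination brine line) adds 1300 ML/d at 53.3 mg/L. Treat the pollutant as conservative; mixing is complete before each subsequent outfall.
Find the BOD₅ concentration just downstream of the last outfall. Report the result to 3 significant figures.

21.6 mg/L

Below outfall 1: Q → 17010 ML/d, C = (16000·2.600 + 1010·157.0)/17010 = 11.77 mg/L.
Below outfall 2: Q → 19010 ML/d, C = (17010·11.77 + 2000·85.00)/19010 = 19.47 mg/L.
Below outfall 3: Q → 20310 ML/d, C = (19010·19.47 + 1300·53.30)/20310 = 21.64 mg/L.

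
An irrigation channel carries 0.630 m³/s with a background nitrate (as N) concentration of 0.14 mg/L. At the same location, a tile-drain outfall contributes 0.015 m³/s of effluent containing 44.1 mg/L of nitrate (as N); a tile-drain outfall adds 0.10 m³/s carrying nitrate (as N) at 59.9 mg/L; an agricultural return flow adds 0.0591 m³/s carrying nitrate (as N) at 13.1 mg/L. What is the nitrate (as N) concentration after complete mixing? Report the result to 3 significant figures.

Flow-weighted average: C = (0.6300·0.1400 + 0.01500·44.10 + 0.1000·59.90 + 0.05910·13.10) / 0.8041 = 7.514/0.8041 = 9.344 mg/L.

9.34 mg/L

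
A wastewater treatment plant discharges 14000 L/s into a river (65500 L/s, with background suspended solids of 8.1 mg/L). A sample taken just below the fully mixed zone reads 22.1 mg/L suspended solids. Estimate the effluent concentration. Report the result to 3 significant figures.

Mass balance: 65500·8.100 + 14000·Cₑ = 79500·22.10
→ Cₑ = (79500·22.10 − 65500·8.100) / 14000 = 87.60 mg/L.

87.6 mg/L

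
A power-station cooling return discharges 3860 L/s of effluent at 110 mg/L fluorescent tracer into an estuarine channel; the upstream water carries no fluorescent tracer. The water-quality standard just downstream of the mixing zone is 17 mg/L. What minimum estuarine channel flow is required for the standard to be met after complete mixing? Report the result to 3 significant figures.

21100 L/s

Set C_mix = 17: (Q·0 + 3860·110.0) / (Q + 3860) = 17
→ Q = 3860·(110.0 − 17)/(17 − 0) = 21120 L/s.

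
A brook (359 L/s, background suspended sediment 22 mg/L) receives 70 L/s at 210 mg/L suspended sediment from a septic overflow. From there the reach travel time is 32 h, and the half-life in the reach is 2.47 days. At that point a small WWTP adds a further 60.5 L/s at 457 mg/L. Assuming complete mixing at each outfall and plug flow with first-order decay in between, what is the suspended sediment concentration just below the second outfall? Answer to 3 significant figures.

After mixing, C = (359.0·22.00 + 70.00·210.0) / 429.0 = 22600/429.0 = 52.68 mg/L; combined flow 429.0 L/s.
Half-life 2.47 d → k = ln 2 / 2.47 = 0.2806 d⁻¹.
Decay over the reach: 52.68·exp(−kt) = 52.68·0.6879 = 36.23 mg/L.
Second outfall: C = (429.0·36.23 + 60.50·457.0)/489.5 = 88.24 mg/L.

88.2 mg/L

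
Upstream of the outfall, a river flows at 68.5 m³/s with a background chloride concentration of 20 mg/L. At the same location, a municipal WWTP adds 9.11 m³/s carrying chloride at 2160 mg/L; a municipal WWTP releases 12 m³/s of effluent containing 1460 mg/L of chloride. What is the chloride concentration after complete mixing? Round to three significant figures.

After mixing, C = (68.50·20.00 + 9.110·2160 + 12.00·1460) / 89.61 = 38570/89.61 = 430.4 mg/L.

430 mg/L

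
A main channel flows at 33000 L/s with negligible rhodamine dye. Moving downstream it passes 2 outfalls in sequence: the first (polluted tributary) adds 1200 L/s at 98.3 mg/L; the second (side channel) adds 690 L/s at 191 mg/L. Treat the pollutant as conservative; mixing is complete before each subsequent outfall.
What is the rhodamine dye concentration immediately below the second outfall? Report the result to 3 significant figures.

Outfall 1: combined Q = 34200 L/s; C = (33000·0 + 1200·98.30)/34200 = 3.449 mg/L.
Outfall 2: combined Q = 34890 L/s; C = (34200·3.449 + 690.0·191.0)/34890 = 7.158 mg/L.

7.16 mg/L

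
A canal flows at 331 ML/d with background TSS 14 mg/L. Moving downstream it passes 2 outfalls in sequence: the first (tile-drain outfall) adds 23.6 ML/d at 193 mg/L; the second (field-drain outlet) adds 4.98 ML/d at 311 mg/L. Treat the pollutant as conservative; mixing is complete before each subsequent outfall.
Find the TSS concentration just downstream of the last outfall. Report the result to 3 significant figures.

Below outfall 1: Q → 354.6 ML/d, C = (331.0·14.00 + 23.60·193.0)/354.6 = 25.91 mg/L.
Below outfall 2: Q → 359.6 ML/d, C = (354.6·25.91 + 4.980·311.0)/359.6 = 29.86 mg/L.

29.9 mg/L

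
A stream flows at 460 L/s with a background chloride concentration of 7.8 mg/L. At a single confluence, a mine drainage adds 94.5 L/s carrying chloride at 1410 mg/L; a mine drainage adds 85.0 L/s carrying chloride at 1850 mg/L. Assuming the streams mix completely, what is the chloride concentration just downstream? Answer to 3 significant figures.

460 mg/L

After mixing, C = (460.0·7.800 + 94.50·1410 + 85.00·1850) / 639.5 = 294100/639.5 = 459.9 mg/L.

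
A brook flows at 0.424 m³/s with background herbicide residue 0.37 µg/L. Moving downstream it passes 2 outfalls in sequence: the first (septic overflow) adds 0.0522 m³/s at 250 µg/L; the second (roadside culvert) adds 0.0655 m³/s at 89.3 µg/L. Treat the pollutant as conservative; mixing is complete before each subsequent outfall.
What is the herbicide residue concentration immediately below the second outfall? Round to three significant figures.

35.2 µg/L

After outfall 1: Q = 0.4240 + 0.05220 = 0.4762 m³/s; C = (0.4240·0.3700 + 0.05220·250.0)/0.4762 = 27.73 µg/L.
After outfall 2: Q = 0.4762 + 0.06550 = 0.5417 m³/s; C = (0.4762·27.73 + 0.06550·89.30)/0.5417 = 35.18 µg/L.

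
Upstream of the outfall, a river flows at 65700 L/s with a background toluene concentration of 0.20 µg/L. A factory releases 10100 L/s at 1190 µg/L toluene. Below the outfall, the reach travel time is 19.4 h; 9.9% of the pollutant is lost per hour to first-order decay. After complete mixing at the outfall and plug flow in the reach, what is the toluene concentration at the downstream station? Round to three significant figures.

After mixing, C = (65700·0.2000 + 10100·1190) / 75800 = 12030000/75800 = 158.7 µg/L.
9.9%/h lost → k = −ln(1 − 0.099) = 0.1043 h⁻¹.
First-order decay: C = 158.7·exp(−k·t) = 158.7·0.1323 = 21.01 µg/L.

21.0 µg/L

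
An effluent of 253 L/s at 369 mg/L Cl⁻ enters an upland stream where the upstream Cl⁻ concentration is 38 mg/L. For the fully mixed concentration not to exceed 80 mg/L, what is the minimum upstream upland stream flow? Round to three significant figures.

1740 L/s

Set C_mix = 80: (Q·38.00 + 253.0·369.0) / (Q + 253.0) = 80
→ Q = 253.0·(369.0 − 80)/(80 − 38.00) = 1741 L/s.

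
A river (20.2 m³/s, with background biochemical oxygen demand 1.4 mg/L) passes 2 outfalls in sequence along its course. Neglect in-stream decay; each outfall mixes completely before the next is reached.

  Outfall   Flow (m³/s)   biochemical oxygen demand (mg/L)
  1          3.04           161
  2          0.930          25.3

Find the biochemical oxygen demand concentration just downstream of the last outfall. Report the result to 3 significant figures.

22.4 mg/L

After outfall 1: Q = 20.20 + 3.040 = 23.24 m³/s; C = (20.20·1.400 + 3.040·161.0)/23.24 = 22.28 mg/L.
After outfall 2: Q = 23.24 + 0.9300 = 24.17 m³/s; C = (23.24·22.28 + 0.9300·25.30)/24.17 = 22.39 mg/L.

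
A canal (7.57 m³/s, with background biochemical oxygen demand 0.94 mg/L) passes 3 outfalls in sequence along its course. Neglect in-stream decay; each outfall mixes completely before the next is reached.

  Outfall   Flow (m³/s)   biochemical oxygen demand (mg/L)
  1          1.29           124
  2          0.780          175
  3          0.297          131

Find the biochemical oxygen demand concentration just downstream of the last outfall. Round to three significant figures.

34.5 mg/L

After outfall 1: Q = 7.570 + 1.290 = 8.860 m³/s; C = (7.570·0.9400 + 1.290·124.0)/8.860 = 18.86 mg/L.
After outfall 2: Q = 8.860 + 0.7800 = 9.640 m³/s; C = (8.860·18.86 + 0.7800·175.0)/9.640 = 31.49 mg/L.
After outfall 3: Q = 9.640 + 0.2970 = 9.937 m³/s; C = (9.640·31.49 + 0.2970·131.0)/9.937 = 34.47 mg/L.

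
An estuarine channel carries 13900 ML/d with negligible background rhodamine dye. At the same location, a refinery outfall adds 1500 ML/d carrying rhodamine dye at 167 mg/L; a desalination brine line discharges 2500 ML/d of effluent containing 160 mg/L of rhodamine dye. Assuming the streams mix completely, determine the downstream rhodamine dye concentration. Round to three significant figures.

Flow-weighted average: C = (13900·0 + 1500·167.0 + 2500·160.0) / 17900 = 650500/17900 = 36.34 mg/L.

36.3 mg/L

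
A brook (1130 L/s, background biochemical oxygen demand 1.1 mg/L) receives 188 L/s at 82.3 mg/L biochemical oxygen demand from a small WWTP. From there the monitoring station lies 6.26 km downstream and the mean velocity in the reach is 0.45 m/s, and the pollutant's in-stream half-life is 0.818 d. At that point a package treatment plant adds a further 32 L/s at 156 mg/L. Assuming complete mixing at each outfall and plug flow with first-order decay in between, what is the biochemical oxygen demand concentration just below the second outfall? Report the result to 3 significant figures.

Mixed concentration C = ΣQC/ΣQ = (1130·1.100 + 188.0·82.30) / 1318 = 16720/1318 = 12.68 mg/L; combined flow 1318 L/s.
Travel time t = 6.26·1000 / 0.45 = 13910 s = 3.864 h.
Half-life 0.818 d → k = ln 2 / 0.818 = 0.8474 d⁻¹.
Applying C = C₀e^(−kt): 12.68 × 0.8725 = 11.06 mg/L.
At the second outfall, C = (1318·11.06 + 32.00·156.0) / (1318 + 32.00) = 14.50 mg/L.

14.5 mg/L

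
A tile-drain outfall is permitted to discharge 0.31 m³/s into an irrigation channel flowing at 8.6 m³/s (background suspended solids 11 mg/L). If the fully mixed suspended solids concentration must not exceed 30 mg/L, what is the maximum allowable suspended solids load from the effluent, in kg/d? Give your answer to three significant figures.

Mass balance at the limit: 8.600·11.00 + 0.3100·Cₑ = 8.910·30 → Cₑ = 557.1 mg/L.
Load = 0.3100 m³/s × 557.1 g/m³ × 86 400 s/d = 14920 kg/d.

14900 kg/d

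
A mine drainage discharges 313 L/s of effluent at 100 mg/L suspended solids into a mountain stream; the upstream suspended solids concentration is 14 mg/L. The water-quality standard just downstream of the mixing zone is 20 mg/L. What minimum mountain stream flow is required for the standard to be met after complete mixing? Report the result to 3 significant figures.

Set C_mix = 20: (Q·14.00 + 313.0·100.0) / (Q + 313.0) = 20
→ Q = 313.0·(100.0 − 20)/(20 − 14.00) = 4173 L/s.

4170 L/s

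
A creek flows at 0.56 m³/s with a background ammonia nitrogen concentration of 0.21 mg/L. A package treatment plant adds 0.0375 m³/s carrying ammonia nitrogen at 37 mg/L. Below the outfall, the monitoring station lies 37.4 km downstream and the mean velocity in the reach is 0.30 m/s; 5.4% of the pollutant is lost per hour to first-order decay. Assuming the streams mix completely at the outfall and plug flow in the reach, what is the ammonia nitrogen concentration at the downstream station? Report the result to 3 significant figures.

Conservation of mass: C = (0.5600·0.2100 + 0.03750·37.00) / 0.5975 = 1.505/0.5975 = 2.519 mg/L.
Travel time t = 37.4·1000 / 0.30 = 124700 s = 34.63 h.
5.4%/h lost → k = −ln(1 − 0.054) = 0.05551 h⁻¹.
After decay, C = 2.519 × e^(−kt) = 2.519 × 0.1463 = 0.3684 mg/L.

0.368 mg/L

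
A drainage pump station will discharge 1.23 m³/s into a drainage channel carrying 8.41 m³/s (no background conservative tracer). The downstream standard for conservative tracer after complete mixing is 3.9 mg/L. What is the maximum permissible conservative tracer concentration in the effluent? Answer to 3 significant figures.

30.6 mg/L

At the limit, (Qr·Cr + Qe·Cₑ)/(Qr + Qe) = 3.9:
Cₑ = (9.640·3.9 − 8.410·0) / 1.230 = 30.57 mg/L.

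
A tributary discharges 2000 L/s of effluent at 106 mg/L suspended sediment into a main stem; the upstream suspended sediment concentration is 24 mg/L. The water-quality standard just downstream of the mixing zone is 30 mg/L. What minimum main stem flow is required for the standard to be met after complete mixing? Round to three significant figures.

25300 L/s

Set C_mix = 30: (Q·24.00 + 2000·106.0) / (Q + 2000) = 30
→ Q = 2000·(106.0 − 30)/(30 − 24.00) = 25330 L/s.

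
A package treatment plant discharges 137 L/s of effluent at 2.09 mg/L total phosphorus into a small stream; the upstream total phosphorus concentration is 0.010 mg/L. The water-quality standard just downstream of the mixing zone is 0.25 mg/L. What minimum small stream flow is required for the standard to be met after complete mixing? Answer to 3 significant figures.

1050 L/s

Set C_mix = 0.25: (Q·0.01000 + 137.0·2.090) / (Q + 137.0) = 0.25
→ Q = 137.0·(2.090 − 0.25)/(0.25 − 0.01000) = 1050 L/s.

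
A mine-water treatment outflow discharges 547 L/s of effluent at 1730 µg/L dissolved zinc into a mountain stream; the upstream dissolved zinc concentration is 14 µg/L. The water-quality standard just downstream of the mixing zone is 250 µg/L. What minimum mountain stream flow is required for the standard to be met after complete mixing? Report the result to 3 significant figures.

Set C_mix = 250: (Q·14.00 + 547.0·1730) / (Q + 547.0) = 250
→ Q = 547.0·(1730 − 250)/(250 − 14.00) = 3430 L/s.

3430 L/s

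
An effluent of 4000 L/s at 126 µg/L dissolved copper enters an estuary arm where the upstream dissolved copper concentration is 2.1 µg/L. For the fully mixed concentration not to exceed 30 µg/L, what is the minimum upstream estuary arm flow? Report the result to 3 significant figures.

13800 L/s

Set C_mix = 30: (Q·2.100 + 4000·126.0) / (Q + 4000) = 30
→ Q = 4000·(126.0 − 30)/(30 − 2.100) = 13760 L/s.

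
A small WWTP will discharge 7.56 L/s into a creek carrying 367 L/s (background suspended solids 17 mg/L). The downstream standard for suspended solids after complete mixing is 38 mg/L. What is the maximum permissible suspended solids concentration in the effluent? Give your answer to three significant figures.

1060 mg/L

At the limit, (Qr·Cr + Qe·Cₑ)/(Qr + Qe) = 38:
Cₑ = (374.6·38 − 367.0·17.00) / 7.560 = 1057 mg/L.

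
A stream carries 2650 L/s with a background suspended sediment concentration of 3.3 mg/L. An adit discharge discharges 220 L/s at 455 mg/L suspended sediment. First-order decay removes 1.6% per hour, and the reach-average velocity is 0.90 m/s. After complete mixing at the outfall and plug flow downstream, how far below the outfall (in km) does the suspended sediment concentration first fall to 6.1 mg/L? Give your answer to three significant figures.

Mass balance: C = (2650·3.300 + 220.0·455.0) / 2870 = 108800/2870 = 37.93 mg/L.
1.6%/h lost → k = −ln(1 − 0.016) = 0.01613 h⁻¹.
Set 37.93·exp(−k·t) = 6.1 → t = ln(37.93/6.1)/k = 407800 s = 113.3 h.
Distance = v·t = 0.90·407800 = 367100 m = 367.1 km.

367 km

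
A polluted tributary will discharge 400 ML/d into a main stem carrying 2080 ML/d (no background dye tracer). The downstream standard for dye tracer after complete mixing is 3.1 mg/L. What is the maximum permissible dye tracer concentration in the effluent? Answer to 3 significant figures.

At the limit, (Qr·Cr + Qe·Cₑ)/(Qr + Qe) = 3.1:
Cₑ = (2480·3.1 − 2080·0) / 400.0 = 19.22 mg/L.

19.2 mg/L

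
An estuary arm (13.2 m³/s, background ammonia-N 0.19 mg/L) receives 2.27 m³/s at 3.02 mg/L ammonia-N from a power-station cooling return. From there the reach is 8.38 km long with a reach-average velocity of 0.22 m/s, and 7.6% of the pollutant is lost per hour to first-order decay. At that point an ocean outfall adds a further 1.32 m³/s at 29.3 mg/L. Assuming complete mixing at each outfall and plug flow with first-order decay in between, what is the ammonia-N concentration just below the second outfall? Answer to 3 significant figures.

After mixing, C = (13.20·0.1900 + 2.270·3.020) / 15.47 = 9.363/15.47 = 0.6053 mg/L; combined flow 15.47 m³/s.
Travel time t = 8.38·1000 / 0.22 = 38090 s = 10.58 h.
7.6%/h lost → k = −ln(1 − 0.076) = 0.07904 h⁻¹.
First-order decay: C = 0.6053·exp(−k·t) = 0.6053·0.4333 = 0.2623 mg/L.
At the second outfall, C = (15.47·0.2623 + 1.320·29.30) / (15.47 + 1.320) = 2.545 mg/L.

2.55 mg/L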